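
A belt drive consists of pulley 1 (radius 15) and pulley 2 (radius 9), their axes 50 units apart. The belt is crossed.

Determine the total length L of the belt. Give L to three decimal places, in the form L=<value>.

crossed belt: β = asin((r1+r2)/C) = asin(24/50) = 28.6854°
wrap1 = wrap2 = π + 2β = 237.3708°
tangent length = C·cosβ = 43.8634
L = (r1+r2)·wrap + 2·C·cosβ = 24·4.1429 + 2·43.8634 = 187.1565

L=187.156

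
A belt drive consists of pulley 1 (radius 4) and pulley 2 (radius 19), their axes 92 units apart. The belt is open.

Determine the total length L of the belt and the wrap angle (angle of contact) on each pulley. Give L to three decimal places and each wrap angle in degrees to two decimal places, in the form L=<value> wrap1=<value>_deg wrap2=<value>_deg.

L=258.708 wrap1=161.23_deg wrap2=198.77_deg

open belt: β = asin((r2−r1)/C) = asin(15/92) = 9.3836°
wrap1 = π − 2β = 161.2328°
wrap2 = π + 2β = 198.7672°
tangent length = C·cosβ = 90.7689
L = r1·wrap1 + r2·wrap2 + 2·C·cosβ = 4·2.8140 + 19·3.4691 + 2·90.7689 = 258.7077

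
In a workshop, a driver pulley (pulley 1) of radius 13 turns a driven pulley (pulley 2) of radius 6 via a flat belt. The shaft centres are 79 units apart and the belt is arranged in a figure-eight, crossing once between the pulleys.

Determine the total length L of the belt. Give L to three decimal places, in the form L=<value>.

L=222.282

crossed belt: β = asin((r1+r2)/C) = asin(19/79) = 13.9164°
wrap1 = wrap2 = π + 2β = 207.8329°
tangent length = C·cosβ = 76.6812
L = (r1+r2)·wrap + 2·C·cosβ = 19·3.6274 + 2·76.6812 = 222.2823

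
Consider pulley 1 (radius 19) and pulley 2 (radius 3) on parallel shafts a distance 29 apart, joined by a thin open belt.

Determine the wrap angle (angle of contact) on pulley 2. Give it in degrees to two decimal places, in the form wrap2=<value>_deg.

wrap2=113.03_deg

open belt: β = asin((r2−r1)/C) = asin(-16/29) = -33.4854°
wrap1 = π − 2β = 246.9708°
wrap2 = π + 2β = 113.0292°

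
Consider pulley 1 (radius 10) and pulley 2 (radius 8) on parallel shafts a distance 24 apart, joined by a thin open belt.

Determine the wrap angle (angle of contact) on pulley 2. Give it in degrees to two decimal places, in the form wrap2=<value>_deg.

open belt: β = asin((r2−r1)/C) = asin(-2/24) = -4.7802°
wrap1 = π − 2β = 189.5604°
wrap2 = π + 2β = 170.4396°

wrap2=170.44_deg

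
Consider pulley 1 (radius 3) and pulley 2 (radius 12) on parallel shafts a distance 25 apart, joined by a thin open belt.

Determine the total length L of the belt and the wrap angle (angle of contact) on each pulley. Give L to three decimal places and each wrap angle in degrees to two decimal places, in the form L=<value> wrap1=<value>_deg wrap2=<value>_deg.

open belt: β = asin((r2−r1)/C) = asin(9/25) = 21.1002°
wrap1 = π − 2β = 137.7996°
wrap2 = π + 2β = 222.2004°
tangent length = C·cosβ = 23.3238
L = r1·wrap1 + r2·wrap2 + 2·C·cosβ = 3·2.4051 + 12·3.8781 + 2·23.3238 = 100.4003

L=100.400 wrap1=137.80_deg wrap2=222.20_deg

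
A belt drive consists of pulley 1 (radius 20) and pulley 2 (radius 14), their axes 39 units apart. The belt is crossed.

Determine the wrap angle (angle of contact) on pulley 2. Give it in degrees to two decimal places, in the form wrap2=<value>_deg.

crossed belt: β = asin((r1+r2)/C) = asin(34/39) = 60.6679°
wrap1 = wrap2 = π + 2β = 301.3358°

wrap2=301.34_deg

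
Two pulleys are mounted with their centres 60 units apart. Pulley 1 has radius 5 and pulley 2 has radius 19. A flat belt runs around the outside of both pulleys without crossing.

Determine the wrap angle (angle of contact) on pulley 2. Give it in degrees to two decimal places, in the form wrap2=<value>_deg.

wrap2=206.99_deg

open belt: β = asin((r2−r1)/C) = asin(14/60) = 13.4934°
wrap1 = π − 2β = 153.0132°
wrap2 = π + 2β = 206.9868°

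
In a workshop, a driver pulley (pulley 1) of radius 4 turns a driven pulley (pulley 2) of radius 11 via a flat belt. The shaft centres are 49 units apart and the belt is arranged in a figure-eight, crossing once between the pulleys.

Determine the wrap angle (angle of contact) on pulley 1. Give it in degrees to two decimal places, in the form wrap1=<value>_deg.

crossed belt: β = asin((r1+r2)/C) = asin(15/49) = 17.8257°
wrap1 = wrap2 = π + 2β = 215.6514°

wrap1=215.65_deg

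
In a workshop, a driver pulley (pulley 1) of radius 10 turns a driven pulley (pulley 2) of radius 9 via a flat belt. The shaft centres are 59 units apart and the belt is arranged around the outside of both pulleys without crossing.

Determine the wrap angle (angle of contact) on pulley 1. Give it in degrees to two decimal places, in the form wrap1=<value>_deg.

open belt: β = asin((r2−r1)/C) = asin(-1/59) = -0.9712°
wrap1 = π − 2β = 181.9423°
wrap2 = π + 2β = 178.0577°

wrap1=181.94_deg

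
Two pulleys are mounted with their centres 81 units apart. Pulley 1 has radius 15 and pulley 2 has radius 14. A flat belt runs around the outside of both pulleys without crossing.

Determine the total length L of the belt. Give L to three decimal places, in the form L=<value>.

L=253.119

open belt: β = asin((r2−r1)/C) = asin(-1/81) = -0.7074°
wrap1 = π − 2β = 181.4147°
wrap2 = π + 2β = 178.5853°
tangent length = C·cosβ = 80.9938
L = r1·wrap1 + r2·wrap2 + 2·C·cosβ = 15·3.1663 + 14·3.1169 + 2·80.9938 = 253.1185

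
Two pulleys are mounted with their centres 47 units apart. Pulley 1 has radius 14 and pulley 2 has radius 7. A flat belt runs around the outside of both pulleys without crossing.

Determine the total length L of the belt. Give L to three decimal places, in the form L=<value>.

open belt: β = asin((r2−r1)/C) = asin(-7/47) = -8.5653°
wrap1 = π − 2β = 197.1306°
wrap2 = π + 2β = 162.8694°
tangent length = C·cosβ = 46.4758
L = r1·wrap1 + r2·wrap2 + 2·C·cosβ = 14·3.4406 + 7·2.8426 + 2·46.4758 = 161.0179

L=161.018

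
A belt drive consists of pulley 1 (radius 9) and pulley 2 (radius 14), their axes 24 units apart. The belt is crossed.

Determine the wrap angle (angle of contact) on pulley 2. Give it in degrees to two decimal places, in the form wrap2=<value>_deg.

wrap2=326.80_deg

crossed belt: β = asin((r1+r2)/C) = asin(23/24) = 73.4022°
wrap1 = wrap2 = π + 2β = 326.8043°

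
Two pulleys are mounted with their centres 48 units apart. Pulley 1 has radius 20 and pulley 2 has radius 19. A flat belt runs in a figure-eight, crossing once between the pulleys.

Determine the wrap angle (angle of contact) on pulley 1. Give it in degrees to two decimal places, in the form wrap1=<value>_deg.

crossed belt: β = asin((r1+r2)/C) = asin(39/48) = 54.3409°
wrap1 = wrap2 = π + 2β = 288.6818°

wrap1=288.68_deg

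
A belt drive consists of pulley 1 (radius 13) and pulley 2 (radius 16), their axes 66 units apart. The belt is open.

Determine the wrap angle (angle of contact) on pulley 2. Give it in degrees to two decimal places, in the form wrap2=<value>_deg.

wrap2=185.21_deg

open belt: β = asin((r2−r1)/C) = asin(3/66) = 2.6053°
wrap1 = π − 2β = 174.7895°
wrap2 = π + 2β = 185.2105°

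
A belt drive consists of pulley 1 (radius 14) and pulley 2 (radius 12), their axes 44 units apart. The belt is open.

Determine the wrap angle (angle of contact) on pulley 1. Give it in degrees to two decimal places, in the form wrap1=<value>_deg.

wrap1=185.21_deg

open belt: β = asin((r2−r1)/C) = asin(-2/44) = -2.6053°
wrap1 = π − 2β = 185.2105°
wrap2 = π + 2β = 174.7895°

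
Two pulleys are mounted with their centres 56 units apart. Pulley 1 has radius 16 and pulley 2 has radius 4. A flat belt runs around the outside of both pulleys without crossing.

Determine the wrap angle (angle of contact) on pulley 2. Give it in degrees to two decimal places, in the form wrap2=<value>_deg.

open belt: β = asin((r2−r1)/C) = asin(-12/56) = -12.3736°
wrap1 = π − 2β = 204.7473°
wrap2 = π + 2β = 155.2527°

wrap2=155.25_deg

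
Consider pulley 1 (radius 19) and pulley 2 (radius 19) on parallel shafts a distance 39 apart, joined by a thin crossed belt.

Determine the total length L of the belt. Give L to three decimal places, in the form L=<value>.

L=239.063

crossed belt: β = asin((r1+r2)/C) = asin(38/39) = 76.9972°
wrap1 = wrap2 = π + 2β = 333.9944°
tangent length = C·cosβ = 8.7750
L = (r1+r2)·wrap + 2·C·cosβ = 38·5.8293 + 2·8.7750 = 239.0634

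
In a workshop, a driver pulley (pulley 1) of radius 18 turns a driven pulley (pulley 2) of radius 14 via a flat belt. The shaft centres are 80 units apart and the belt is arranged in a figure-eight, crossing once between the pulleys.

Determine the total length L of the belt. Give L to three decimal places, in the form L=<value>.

L=273.510

crossed belt: β = asin((r1+r2)/C) = asin(32/80) = 23.5782°
wrap1 = wrap2 = π + 2β = 227.1564°
tangent length = C·cosβ = 73.3212
L = (r1+r2)·wrap + 2·C·cosβ = 32·3.9646 + 2·73.3212 = 273.5105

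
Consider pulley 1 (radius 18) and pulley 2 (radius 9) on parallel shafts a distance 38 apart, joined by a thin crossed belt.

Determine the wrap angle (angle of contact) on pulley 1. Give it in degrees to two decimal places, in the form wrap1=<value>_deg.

crossed belt: β = asin((r1+r2)/C) = asin(27/38) = 45.2778°
wrap1 = wrap2 = π + 2β = 270.5555°

wrap1=270.56_deg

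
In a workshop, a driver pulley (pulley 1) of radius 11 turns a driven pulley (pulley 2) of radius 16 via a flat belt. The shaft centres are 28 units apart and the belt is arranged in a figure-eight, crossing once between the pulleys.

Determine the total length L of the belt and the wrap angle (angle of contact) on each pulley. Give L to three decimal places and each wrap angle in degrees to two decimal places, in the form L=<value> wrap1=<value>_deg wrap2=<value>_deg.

L=170.003 wrap1=329.28_deg wrap2=329.28_deg

crossed belt: β = asin((r1+r2)/C) = asin(27/28) = 74.6411°
wrap1 = wrap2 = π + 2β = 329.2822°
tangent length = C·cosβ = 7.4162
L = (r1+r2)·wrap + 2·C·cosβ = 27·5.7471 + 2·7.4162 = 170.0030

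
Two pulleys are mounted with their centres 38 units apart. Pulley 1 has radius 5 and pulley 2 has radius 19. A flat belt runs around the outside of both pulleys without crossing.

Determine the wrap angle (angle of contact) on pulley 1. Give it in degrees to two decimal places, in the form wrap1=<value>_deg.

wrap1=136.76_deg

open belt: β = asin((r2−r1)/C) = asin(14/38) = 21.6183°
wrap1 = π − 2β = 136.7635°
wrap2 = π + 2β = 223.2365°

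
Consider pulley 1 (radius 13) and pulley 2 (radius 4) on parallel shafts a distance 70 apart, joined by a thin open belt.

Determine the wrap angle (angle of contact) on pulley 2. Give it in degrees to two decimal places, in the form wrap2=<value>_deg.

open belt: β = asin((r2−r1)/C) = asin(-9/70) = -7.3870°
wrap1 = π − 2β = 194.7741°
wrap2 = π + 2β = 165.2259°

wrap2=165.23_deg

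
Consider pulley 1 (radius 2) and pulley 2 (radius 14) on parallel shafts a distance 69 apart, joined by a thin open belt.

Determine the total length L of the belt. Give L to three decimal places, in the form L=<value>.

open belt: β = asin((r2−r1)/C) = asin(12/69) = 10.0154°
wrap1 = π − 2β = 159.9692°
wrap2 = π + 2β = 200.0308°
tangent length = C·cosβ = 67.9485
L = r1·wrap1 + r2·wrap2 + 2·C·cosβ = 2·2.7920 + 14·3.4912 + 2·67.9485 = 190.3577

L=190.358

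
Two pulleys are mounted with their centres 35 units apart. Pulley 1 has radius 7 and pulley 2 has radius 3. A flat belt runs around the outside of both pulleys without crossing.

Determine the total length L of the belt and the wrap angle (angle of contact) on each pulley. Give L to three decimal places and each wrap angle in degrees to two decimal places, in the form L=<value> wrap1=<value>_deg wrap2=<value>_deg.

L=101.874 wrap1=193.12_deg wrap2=166.88_deg

open belt: β = asin((r2−r1)/C) = asin(-4/35) = -6.5624°
wrap1 = π − 2β = 193.1249°
wrap2 = π + 2β = 166.8751°
tangent length = C·cosβ = 34.7707
L = r1·wrap1 + r2·wrap2 + 2·C·cosβ = 7·3.3707 + 3·2.9125 + 2·34.7707 = 101.8736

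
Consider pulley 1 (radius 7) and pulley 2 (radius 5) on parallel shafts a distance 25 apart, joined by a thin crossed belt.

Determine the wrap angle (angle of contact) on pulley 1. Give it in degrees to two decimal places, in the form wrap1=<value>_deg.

crossed belt: β = asin((r1+r2)/C) = asin(12/25) = 28.6854°
wrap1 = wrap2 = π + 2β = 237.3708°

wrap1=237.37_deg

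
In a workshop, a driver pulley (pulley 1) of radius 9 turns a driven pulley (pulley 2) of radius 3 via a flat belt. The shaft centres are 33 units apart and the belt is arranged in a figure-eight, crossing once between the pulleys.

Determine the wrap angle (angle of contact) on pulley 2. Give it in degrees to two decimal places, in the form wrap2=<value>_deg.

wrap2=222.65_deg

crossed belt: β = asin((r1+r2)/C) = asin(12/33) = 21.3237°
wrap1 = wrap2 = π + 2β = 222.6474°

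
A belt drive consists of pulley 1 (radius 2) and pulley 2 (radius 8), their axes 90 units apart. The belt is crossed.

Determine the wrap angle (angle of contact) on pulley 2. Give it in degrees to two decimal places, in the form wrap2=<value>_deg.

wrap2=192.76_deg

crossed belt: β = asin((r1+r2)/C) = asin(10/90) = 6.3794°
wrap1 = wrap2 = π + 2β = 192.7587°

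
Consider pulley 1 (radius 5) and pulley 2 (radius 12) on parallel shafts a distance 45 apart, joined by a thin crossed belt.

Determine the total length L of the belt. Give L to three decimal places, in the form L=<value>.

L=149.909

crossed belt: β = asin((r1+r2)/C) = asin(17/45) = 22.1961°
wrap1 = wrap2 = π + 2β = 224.3922°
tangent length = C·cosβ = 41.6653
L = (r1+r2)·wrap + 2·C·cosβ = 17·3.9164 + 2·41.6653 = 149.9092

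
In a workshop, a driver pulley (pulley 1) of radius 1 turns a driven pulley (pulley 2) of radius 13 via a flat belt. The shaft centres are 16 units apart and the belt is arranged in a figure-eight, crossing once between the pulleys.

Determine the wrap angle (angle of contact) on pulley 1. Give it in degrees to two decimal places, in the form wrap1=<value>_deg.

wrap1=302.09_deg

crossed belt: β = asin((r1+r2)/C) = asin(14/16) = 61.0450°
wrap1 = wrap2 = π + 2β = 302.0900°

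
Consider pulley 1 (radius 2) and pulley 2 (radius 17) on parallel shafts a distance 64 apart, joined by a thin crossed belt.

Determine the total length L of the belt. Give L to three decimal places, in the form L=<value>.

L=193.373

crossed belt: β = asin((r1+r2)/C) = asin(19/64) = 17.2700°
wrap1 = wrap2 = π + 2β = 214.5400°
tangent length = C·cosβ = 61.1146
L = (r1+r2)·wrap + 2·C·cosβ = 19·3.7444 + 2·61.1146 = 193.3735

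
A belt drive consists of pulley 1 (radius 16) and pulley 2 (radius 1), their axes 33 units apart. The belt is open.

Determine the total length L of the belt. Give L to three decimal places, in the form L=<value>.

L=126.351

open belt: β = asin((r2−r1)/C) = asin(-15/33) = -27.0357°
wrap1 = π − 2β = 234.0714°
wrap2 = π + 2β = 125.9286°
tangent length = C·cosβ = 29.3939
L = r1·wrap1 + r2·wrap2 + 2·C·cosβ = 16·4.0853 + 1·2.1979 + 2·29.3939 = 126.3507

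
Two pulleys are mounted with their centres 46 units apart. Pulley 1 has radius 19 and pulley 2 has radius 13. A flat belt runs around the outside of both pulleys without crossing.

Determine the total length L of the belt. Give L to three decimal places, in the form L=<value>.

L=193.315

open belt: β = asin((r2−r1)/C) = asin(-6/46) = -7.4947°
wrap1 = π − 2β = 194.9894°
wrap2 = π + 2β = 165.0106°
tangent length = C·cosβ = 45.6070
L = r1·wrap1 + r2·wrap2 + 2·C·cosβ = 19·3.4032 + 13·2.8800 + 2·45.6070 = 193.3147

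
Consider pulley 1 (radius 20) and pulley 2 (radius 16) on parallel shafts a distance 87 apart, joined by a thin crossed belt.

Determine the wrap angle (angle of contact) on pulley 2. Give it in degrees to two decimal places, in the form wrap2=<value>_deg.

wrap2=228.89_deg

crossed belt: β = asin((r1+r2)/C) = asin(36/87) = 24.4433°
wrap1 = wrap2 = π + 2β = 228.8867°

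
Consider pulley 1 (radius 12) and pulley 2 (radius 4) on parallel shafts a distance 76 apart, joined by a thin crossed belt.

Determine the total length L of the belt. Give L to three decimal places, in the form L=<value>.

L=205.647

crossed belt: β = asin((r1+r2)/C) = asin(16/76) = 12.1532°
wrap1 = wrap2 = π + 2β = 204.3064°
tangent length = C·cosβ = 74.2967
L = (r1+r2)·wrap + 2·C·cosβ = 16·3.5658 + 2·74.2967 = 205.6465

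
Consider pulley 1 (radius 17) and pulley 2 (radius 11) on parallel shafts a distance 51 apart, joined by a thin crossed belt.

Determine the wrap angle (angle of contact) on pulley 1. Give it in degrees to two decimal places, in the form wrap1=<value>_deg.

wrap1=246.60_deg

crossed belt: β = asin((r1+r2)/C) = asin(28/51) = 33.2998°
wrap1 = wrap2 = π + 2β = 246.5996°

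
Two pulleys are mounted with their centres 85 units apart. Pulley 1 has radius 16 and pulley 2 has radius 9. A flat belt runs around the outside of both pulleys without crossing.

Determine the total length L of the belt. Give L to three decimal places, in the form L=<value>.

open belt: β = asin((r2−r1)/C) = asin(-7/85) = -4.7238°
wrap1 = π − 2β = 189.4477°
wrap2 = π + 2β = 170.5523°
tangent length = C·cosβ = 84.7113
L = r1·wrap1 + r2·wrap2 + 2·C·cosβ = 16·3.3065 + 9·2.9767 + 2·84.7113 = 249.1166

L=249.117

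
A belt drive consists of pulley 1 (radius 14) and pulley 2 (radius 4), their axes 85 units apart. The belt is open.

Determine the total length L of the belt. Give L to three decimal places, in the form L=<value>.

open belt: β = asin((r2−r1)/C) = asin(-10/85) = -6.7563°
wrap1 = π − 2β = 193.5127°
wrap2 = π + 2β = 166.4873°
tangent length = C·cosβ = 84.4097
L = r1·wrap1 + r2·wrap2 + 2·C·cosβ = 14·3.3774 + 4·2.9058 + 2·84.4097 = 227.7265

L=227.727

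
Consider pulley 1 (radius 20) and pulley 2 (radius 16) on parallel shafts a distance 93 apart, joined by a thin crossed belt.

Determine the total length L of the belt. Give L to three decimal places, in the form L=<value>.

L=313.215

crossed belt: β = asin((r1+r2)/C) = asin(36/93) = 22.7740°
wrap1 = wrap2 = π + 2β = 225.5479°
tangent length = C·cosβ = 85.7496
L = (r1+r2)·wrap + 2·C·cosβ = 36·3.9366 + 2·85.7496 = 313.2152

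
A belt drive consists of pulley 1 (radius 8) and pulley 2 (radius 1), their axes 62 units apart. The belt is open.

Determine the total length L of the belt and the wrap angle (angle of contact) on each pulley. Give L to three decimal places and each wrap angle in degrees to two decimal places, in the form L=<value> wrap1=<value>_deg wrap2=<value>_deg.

open belt: β = asin((r2−r1)/C) = asin(-7/62) = -6.4827°
wrap1 = π − 2β = 192.9654°
wrap2 = π + 2β = 167.0346°
tangent length = C·cosβ = 61.6036
L = r1·wrap1 + r2·wrap2 + 2·C·cosβ = 8·3.3679 + 1·2.9153 + 2·61.6036 = 153.0655

L=153.065 wrap1=192.97_deg wrap2=167.03_deg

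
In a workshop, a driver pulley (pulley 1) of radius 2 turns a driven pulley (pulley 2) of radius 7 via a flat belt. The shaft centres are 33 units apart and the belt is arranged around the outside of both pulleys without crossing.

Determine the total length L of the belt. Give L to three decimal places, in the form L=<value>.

L=95.033

open belt: β = asin((r2−r1)/C) = asin(5/33) = 8.7147°
wrap1 = π − 2β = 162.5705°
wrap2 = π + 2β = 197.4295°
tangent length = C·cosβ = 32.6190
L = r1·wrap1 + r2·wrap2 + 2·C·cosβ = 2·2.8374 + 7·3.4458 + 2·32.6190 = 95.0334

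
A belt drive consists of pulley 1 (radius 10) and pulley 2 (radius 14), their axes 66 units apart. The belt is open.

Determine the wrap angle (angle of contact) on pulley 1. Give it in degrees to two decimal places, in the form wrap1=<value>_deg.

wrap1=173.05_deg

open belt: β = asin((r2−r1)/C) = asin(4/66) = 3.4746°
wrap1 = π − 2β = 173.0508°
wrap2 = π + 2β = 186.9492°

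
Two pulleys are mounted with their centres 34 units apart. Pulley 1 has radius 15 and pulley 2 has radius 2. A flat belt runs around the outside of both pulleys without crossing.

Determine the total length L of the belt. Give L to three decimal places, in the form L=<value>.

open belt: β = asin((r2−r1)/C) = asin(-13/34) = -22.4795°
wrap1 = π − 2β = 224.9590°
wrap2 = π + 2β = 135.0410°
tangent length = C·cosβ = 31.4166
L = r1·wrap1 + r2·wrap2 + 2·C·cosβ = 15·3.9263 + 2·2.3569 + 2·31.4166 = 126.4411

L=126.441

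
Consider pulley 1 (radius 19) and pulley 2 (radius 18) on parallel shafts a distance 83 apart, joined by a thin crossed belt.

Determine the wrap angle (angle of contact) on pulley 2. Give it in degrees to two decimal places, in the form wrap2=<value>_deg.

crossed belt: β = asin((r1+r2)/C) = asin(37/83) = 26.4735°
wrap1 = wrap2 = π + 2β = 232.9469°

wrap2=232.95_deg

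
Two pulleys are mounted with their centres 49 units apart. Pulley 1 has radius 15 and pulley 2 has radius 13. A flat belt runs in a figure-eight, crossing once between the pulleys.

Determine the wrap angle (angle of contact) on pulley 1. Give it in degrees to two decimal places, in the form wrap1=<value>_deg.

crossed belt: β = asin((r1+r2)/C) = asin(28/49) = 34.8499°
wrap1 = wrap2 = π + 2β = 249.6998°

wrap1=249.70_deg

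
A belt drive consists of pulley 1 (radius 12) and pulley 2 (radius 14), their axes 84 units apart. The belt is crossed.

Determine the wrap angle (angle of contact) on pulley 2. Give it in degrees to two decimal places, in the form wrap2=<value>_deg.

wrap2=216.06_deg

crossed belt: β = asin((r1+r2)/C) = asin(26/84) = 18.0305°
wrap1 = wrap2 = π + 2β = 216.0611°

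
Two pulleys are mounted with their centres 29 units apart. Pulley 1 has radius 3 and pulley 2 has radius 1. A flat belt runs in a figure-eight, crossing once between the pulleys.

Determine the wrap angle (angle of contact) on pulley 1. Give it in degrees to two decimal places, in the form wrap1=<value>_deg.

crossed belt: β = asin((r1+r2)/C) = asin(4/29) = 7.9281°
wrap1 = wrap2 = π + 2β = 195.8563°

wrap1=195.86_deg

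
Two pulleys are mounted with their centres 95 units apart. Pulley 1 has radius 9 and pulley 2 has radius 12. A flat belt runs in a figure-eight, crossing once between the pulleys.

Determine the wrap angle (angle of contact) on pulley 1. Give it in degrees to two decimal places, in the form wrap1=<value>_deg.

crossed belt: β = asin((r1+r2)/C) = asin(21/95) = 12.7709°
wrap1 = wrap2 = π + 2β = 205.5417°

wrap1=205.54_deg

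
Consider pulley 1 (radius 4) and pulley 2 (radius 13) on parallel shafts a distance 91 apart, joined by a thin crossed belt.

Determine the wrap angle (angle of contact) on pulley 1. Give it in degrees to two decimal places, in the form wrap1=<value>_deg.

wrap1=201.53_deg

crossed belt: β = asin((r1+r2)/C) = asin(17/91) = 10.7669°
wrap1 = wrap2 = π + 2β = 201.5337°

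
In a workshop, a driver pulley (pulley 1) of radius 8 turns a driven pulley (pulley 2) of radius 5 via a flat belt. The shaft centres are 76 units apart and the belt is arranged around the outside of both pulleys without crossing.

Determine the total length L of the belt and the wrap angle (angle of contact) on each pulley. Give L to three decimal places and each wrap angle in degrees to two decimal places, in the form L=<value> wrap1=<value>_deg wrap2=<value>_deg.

open belt: β = asin((r2−r1)/C) = asin(-3/76) = -2.2623°
wrap1 = π − 2β = 184.5245°
wrap2 = π + 2β = 175.4755°
tangent length = C·cosβ = 75.9408
L = r1·wrap1 + r2·wrap2 + 2·C·cosβ = 8·3.2206 + 5·3.0626 + 2·75.9408 = 192.9591

L=192.959 wrap1=184.52_deg wrap2=175.48_deg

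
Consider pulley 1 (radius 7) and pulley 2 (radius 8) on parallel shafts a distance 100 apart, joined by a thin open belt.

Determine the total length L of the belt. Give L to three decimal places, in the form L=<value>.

L=247.134

open belt: β = asin((r2−r1)/C) = asin(1/100) = 0.5730°
wrap1 = π − 2β = 178.8541°
wrap2 = π + 2β = 181.1459°
tangent length = C·cosβ = 99.9950
L = r1·wrap1 + r2·wrap2 + 2·C·cosβ = 7·3.1216 + 8·3.1616 + 2·99.9950 = 247.1339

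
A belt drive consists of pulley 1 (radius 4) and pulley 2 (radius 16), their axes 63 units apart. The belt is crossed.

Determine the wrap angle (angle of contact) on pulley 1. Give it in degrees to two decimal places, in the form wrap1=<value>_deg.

crossed belt: β = asin((r1+r2)/C) = asin(20/63) = 18.5094°
wrap1 = wrap2 = π + 2β = 217.0188°

wrap1=217.02_deg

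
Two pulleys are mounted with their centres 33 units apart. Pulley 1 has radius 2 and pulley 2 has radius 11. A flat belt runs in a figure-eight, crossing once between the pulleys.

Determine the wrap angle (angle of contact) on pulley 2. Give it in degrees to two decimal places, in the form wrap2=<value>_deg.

crossed belt: β = asin((r1+r2)/C) = asin(13/33) = 23.1998°
wrap1 = wrap2 = π + 2β = 226.3997°

wrap2=226.40_deg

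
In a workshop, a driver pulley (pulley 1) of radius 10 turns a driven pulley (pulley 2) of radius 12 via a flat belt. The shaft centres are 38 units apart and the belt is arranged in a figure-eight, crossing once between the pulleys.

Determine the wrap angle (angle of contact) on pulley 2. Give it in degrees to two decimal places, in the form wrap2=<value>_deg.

crossed belt: β = asin((r1+r2)/C) = asin(22/38) = 35.3765°
wrap1 = wrap2 = π + 2β = 250.7531°

wrap2=250.75_deg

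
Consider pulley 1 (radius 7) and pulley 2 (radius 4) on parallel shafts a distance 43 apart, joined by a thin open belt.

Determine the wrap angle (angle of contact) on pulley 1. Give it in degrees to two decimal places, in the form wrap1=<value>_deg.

wrap1=188.00_deg

open belt: β = asin((r2−r1)/C) = asin(-3/43) = -4.0006°
wrap1 = π − 2β = 188.0013°
wrap2 = π + 2β = 171.9987°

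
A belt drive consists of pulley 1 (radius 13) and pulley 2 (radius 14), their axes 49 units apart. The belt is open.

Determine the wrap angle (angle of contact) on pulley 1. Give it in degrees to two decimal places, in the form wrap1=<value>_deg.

wrap1=177.66_deg

open belt: β = asin((r2−r1)/C) = asin(1/49) = 1.1694°
wrap1 = π − 2β = 177.6612°
wrap2 = π + 2β = 182.3388°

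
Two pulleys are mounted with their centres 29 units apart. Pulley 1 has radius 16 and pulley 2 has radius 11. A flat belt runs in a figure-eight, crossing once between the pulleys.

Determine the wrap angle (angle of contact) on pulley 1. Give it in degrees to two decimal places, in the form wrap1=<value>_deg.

crossed belt: β = asin((r1+r2)/C) = asin(27/29) = 68.5967°
wrap1 = wrap2 = π + 2β = 317.1933°

wrap1=317.19_deg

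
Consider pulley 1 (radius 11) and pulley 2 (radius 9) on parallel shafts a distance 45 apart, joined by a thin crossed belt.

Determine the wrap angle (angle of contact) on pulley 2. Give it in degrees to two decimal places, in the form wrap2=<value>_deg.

crossed belt: β = asin((r1+r2)/C) = asin(20/45) = 26.3878°
wrap1 = wrap2 = π + 2β = 232.7756°

wrap2=232.78_deg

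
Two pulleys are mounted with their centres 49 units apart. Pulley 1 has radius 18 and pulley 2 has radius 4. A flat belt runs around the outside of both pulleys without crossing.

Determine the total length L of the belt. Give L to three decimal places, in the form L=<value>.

open belt: β = asin((r2−r1)/C) = asin(-14/49) = -16.6015°
wrap1 = π − 2β = 213.2031°
wrap2 = π + 2β = 146.7969°
tangent length = C·cosβ = 46.9574
L = r1·wrap1 + r2·wrap2 + 2·C·cosβ = 18·3.7211 + 4·2.5621 + 2·46.9574 = 171.1429

L=171.143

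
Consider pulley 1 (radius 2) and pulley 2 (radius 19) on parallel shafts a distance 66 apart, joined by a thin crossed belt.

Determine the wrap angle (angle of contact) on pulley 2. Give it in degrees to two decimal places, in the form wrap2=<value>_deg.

crossed belt: β = asin((r1+r2)/C) = asin(21/66) = 18.5530°
wrap1 = wrap2 = π + 2β = 217.1060°

wrap2=217.11_deg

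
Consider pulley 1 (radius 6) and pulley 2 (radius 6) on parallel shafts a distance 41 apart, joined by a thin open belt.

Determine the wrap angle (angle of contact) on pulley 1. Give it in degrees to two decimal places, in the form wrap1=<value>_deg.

wrap1=180.00_deg

open belt: β = asin((r2−r1)/C) = asin(0/41) = 0.0000°
wrap1 = π − 2β = 180.0000°
wrap2 = π + 2β = 180.0000°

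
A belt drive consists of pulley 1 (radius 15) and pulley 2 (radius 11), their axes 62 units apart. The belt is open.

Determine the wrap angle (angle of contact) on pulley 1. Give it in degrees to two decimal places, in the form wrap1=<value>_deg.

open belt: β = asin((r2−r1)/C) = asin(-4/62) = -3.6991°
wrap1 = π − 2β = 187.3981°
wrap2 = π + 2β = 172.6019°

wrap1=187.40_deg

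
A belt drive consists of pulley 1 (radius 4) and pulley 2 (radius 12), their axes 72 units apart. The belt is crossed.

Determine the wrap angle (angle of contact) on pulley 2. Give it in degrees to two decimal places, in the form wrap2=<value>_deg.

crossed belt: β = asin((r1+r2)/C) = asin(16/72) = 12.8396°
wrap1 = wrap2 = π + 2β = 205.6792°

wrap2=205.68_deg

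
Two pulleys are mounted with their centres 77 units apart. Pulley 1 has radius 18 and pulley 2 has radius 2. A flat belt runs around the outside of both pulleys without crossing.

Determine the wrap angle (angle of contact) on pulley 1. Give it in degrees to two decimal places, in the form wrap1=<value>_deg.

wrap1=203.99_deg

open belt: β = asin((r2−r1)/C) = asin(-16/77) = -11.9930°
wrap1 = π − 2β = 203.9860°
wrap2 = π + 2β = 156.0140°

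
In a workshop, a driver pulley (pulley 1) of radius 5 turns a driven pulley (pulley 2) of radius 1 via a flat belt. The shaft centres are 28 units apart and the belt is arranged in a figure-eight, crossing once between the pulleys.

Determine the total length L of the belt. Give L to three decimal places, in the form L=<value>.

crossed belt: β = asin((r1+r2)/C) = asin(6/28) = 12.3736°
wrap1 = wrap2 = π + 2β = 204.7473°
tangent length = C·cosβ = 27.3496
L = (r1+r2)·wrap + 2·C·cosβ = 6·3.5735 + 2·27.3496 = 76.1403

L=76.140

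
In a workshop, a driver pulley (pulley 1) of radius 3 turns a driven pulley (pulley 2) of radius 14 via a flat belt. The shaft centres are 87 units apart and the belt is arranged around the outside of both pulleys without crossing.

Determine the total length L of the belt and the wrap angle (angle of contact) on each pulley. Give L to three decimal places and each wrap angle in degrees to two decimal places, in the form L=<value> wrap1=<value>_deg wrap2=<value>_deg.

L=228.800 wrap1=165.47_deg wrap2=194.53_deg

open belt: β = asin((r2−r1)/C) = asin(11/87) = 7.2637°
wrap1 = π − 2β = 165.4725°
wrap2 = π + 2β = 194.5275°
tangent length = C·cosβ = 86.3018
L = r1·wrap1 + r2·wrap2 + 2·C·cosβ = 3·2.8880 + 14·3.3951 + 2·86.3018 = 228.7997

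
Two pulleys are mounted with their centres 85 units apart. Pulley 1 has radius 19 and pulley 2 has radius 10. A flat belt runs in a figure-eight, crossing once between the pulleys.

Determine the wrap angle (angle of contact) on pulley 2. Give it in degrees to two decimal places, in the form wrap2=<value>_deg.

wrap2=219.90_deg

crossed belt: β = asin((r1+r2)/C) = asin(29/85) = 19.9486°
wrap1 = wrap2 = π + 2β = 219.8971°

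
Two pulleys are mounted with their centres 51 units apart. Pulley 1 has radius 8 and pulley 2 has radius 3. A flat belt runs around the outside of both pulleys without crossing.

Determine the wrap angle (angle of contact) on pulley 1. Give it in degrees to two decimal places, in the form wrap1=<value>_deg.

open belt: β = asin((r2−r1)/C) = asin(-5/51) = -5.6263°
wrap1 = π − 2β = 191.2525°
wrap2 = π + 2β = 168.7475°

wrap1=191.25_deg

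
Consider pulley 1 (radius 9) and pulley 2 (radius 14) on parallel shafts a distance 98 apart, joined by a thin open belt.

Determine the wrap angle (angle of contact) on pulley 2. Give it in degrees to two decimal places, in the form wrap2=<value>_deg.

wrap2=185.85_deg

open belt: β = asin((r2−r1)/C) = asin(5/98) = 2.9245°
wrap1 = π − 2β = 174.1510°
wrap2 = π + 2β = 185.8490°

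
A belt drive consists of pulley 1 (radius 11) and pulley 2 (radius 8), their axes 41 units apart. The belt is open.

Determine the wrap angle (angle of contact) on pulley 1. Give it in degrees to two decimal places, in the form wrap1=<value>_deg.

open belt: β = asin((r2−r1)/C) = asin(-3/41) = -4.1961°
wrap1 = π − 2β = 188.3922°
wrap2 = π + 2β = 171.6078°

wrap1=188.39_deg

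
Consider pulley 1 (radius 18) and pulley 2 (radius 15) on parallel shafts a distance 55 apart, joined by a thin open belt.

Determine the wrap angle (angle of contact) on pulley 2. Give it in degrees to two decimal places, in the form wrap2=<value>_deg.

open belt: β = asin((r2−r1)/C) = asin(-3/55) = -3.1268°
wrap1 = π − 2β = 186.2536°
wrap2 = π + 2β = 173.7464°

wrap2=173.75_deg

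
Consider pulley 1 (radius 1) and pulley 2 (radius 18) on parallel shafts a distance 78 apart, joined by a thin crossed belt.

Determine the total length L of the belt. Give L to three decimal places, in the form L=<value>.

crossed belt: β = asin((r1+r2)/C) = asin(19/78) = 14.0985°
wrap1 = wrap2 = π + 2β = 208.1970°
tangent length = C·cosβ = 75.6505
L = (r1+r2)·wrap + 2·C·cosβ = 19·3.6337 + 2·75.6505 = 220.3418

L=220.342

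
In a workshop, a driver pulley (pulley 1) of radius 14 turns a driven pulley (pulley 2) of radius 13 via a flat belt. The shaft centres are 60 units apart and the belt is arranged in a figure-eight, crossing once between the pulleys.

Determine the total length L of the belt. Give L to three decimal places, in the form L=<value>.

L=217.192

crossed belt: β = asin((r1+r2)/C) = asin(27/60) = 26.7437°
wrap1 = wrap2 = π + 2β = 233.4874°
tangent length = C·cosβ = 53.5817
L = (r1+r2)·wrap + 2·C·cosβ = 27·4.0751 + 2·53.5817 = 217.1918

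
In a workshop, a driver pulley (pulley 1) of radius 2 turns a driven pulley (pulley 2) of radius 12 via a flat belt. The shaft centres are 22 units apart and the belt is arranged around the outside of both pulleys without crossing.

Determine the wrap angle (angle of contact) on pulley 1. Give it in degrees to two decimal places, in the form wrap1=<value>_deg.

open belt: β = asin((r2−r1)/C) = asin(10/22) = 27.0357°
wrap1 = π − 2β = 125.9286°
wrap2 = π + 2β = 234.0714°

wrap1=125.93_deg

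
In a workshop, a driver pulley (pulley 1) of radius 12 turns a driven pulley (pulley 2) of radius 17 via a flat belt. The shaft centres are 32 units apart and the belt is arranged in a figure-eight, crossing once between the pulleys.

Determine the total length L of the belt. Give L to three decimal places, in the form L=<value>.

crossed belt: β = asin((r1+r2)/C) = asin(29/32) = 64.9922°
wrap1 = wrap2 = π + 2β = 309.9843°
tangent length = C·cosβ = 13.5277
L = (r1+r2)·wrap + 2·C·cosβ = 29·5.4102 + 2·13.5277 = 183.9527

L=183.953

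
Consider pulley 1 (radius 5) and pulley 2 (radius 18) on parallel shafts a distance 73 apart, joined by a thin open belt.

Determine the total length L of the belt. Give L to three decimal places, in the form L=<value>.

open belt: β = asin((r2−r1)/C) = asin(13/73) = 10.2581°
wrap1 = π − 2β = 159.4839°
wrap2 = π + 2β = 200.5161°
tangent length = C·cosβ = 71.8331
L = r1·wrap1 + r2·wrap2 + 2·C·cosβ = 5·2.7835 + 18·3.4997 + 2·71.8331 = 220.5779

L=220.578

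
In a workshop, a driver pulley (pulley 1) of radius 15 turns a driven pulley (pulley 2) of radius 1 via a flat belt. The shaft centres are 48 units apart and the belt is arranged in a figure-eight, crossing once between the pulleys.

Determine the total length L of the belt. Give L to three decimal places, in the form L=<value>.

L=151.650

crossed belt: β = asin((r1+r2)/C) = asin(16/48) = 19.4712°
wrap1 = wrap2 = π + 2β = 218.9424°
tangent length = C·cosβ = 45.2548
L = (r1+r2)·wrap + 2·C·cosβ = 16·3.8213 + 2·45.2548 = 151.6499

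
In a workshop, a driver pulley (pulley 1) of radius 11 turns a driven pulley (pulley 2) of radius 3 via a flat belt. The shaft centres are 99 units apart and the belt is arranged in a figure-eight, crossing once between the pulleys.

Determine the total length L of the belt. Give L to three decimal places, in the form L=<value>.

crossed belt: β = asin((r1+r2)/C) = asin(14/99) = 8.1297°
wrap1 = wrap2 = π + 2β = 196.2594°
tangent length = C·cosβ = 98.0051
L = (r1+r2)·wrap + 2·C·cosβ = 14·3.4254 + 2·98.0051 = 243.9654

L=243.965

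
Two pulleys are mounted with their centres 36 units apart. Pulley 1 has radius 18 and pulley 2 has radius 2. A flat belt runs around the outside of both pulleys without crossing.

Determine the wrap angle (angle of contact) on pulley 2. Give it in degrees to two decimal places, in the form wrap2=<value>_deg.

wrap2=127.22_deg

open belt: β = asin((r2−r1)/C) = asin(-16/36) = -26.3878°
wrap1 = π − 2β = 232.7756°
wrap2 = π + 2β = 127.2244°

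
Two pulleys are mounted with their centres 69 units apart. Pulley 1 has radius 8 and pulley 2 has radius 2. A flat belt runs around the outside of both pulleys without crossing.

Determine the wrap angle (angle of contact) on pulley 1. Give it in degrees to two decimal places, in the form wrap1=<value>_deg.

open belt: β = asin((r2−r1)/C) = asin(-6/69) = -4.9885°
wrap1 = π − 2β = 189.9771°
wrap2 = π + 2β = 170.0229°

wrap1=189.98_deg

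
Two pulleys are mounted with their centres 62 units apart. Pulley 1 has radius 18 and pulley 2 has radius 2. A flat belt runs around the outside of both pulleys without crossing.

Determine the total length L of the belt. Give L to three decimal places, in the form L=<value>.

open belt: β = asin((r2−r1)/C) = asin(-16/62) = -14.9552°
wrap1 = π − 2β = 209.9105°
wrap2 = π + 2β = 150.0895°
tangent length = C·cosβ = 59.8999
L = r1·wrap1 + r2·wrap2 + 2·C·cosβ = 18·3.6636 + 2·2.6196 + 2·59.8999 = 190.9843

L=190.984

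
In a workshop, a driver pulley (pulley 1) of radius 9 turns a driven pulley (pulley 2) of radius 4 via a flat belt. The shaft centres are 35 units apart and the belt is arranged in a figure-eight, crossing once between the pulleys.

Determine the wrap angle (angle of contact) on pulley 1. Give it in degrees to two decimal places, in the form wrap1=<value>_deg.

crossed belt: β = asin((r1+r2)/C) = asin(13/35) = 21.8037°
wrap1 = wrap2 = π + 2β = 223.6075°

wrap1=223.61_deg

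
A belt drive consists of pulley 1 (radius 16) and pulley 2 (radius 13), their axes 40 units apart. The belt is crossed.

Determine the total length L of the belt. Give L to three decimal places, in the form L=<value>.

crossed belt: β = asin((r1+r2)/C) = asin(29/40) = 46.4688°
wrap1 = wrap2 = π + 2β = 272.9377°
tangent length = C·cosβ = 27.5500
L = (r1+r2)·wrap + 2·C·cosβ = 29·4.7637 + 2·27.5500 = 193.2461

L=193.246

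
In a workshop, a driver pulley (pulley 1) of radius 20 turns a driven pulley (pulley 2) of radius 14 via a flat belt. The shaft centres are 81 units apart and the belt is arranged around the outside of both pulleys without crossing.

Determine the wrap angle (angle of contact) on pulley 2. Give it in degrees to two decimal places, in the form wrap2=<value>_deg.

wrap2=171.50_deg

open belt: β = asin((r2−r1)/C) = asin(-6/81) = -4.2480°
wrap1 = π − 2β = 188.4960°
wrap2 = π + 2β = 171.5040°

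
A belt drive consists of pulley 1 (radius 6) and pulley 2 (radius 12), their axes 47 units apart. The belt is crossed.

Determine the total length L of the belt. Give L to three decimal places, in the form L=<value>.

L=157.531

crossed belt: β = asin((r1+r2)/C) = asin(18/47) = 22.5183°
wrap1 = wrap2 = π + 2β = 225.0366°
tangent length = C·cosβ = 43.4166
L = (r1+r2)·wrap + 2·C·cosβ = 18·3.9276 + 2·43.4166 = 157.5305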